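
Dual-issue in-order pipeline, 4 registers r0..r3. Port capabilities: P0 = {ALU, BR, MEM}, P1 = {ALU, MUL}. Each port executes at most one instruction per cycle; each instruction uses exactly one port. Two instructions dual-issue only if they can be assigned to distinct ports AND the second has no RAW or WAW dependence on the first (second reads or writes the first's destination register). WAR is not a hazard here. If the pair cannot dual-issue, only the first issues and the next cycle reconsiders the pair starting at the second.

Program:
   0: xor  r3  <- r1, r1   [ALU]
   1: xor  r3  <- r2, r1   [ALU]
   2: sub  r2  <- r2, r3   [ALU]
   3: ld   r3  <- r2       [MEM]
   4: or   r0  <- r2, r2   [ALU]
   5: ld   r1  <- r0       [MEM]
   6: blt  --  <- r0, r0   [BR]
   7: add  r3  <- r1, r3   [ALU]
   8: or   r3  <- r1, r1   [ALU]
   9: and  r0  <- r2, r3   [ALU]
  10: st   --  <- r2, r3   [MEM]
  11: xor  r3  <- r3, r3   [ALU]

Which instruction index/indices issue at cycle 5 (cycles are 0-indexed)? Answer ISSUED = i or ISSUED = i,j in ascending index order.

#0 head=0: xor i0 WAW r3
#1 head=1: xor i1 RAW r3
#2 head=2: sub i2 RAW r2
#3 head=3: ld+or i3,i4 dual
#4 head=5: ld i5 no-port MEM/BR
#5 head=6: blt+add i6,i7 dual
#6 head=8: or i8 RAW r3
#7 head=9: and+st i9,i10 dual
#8 head=11: xor i11 tail

ISSUED = 6,7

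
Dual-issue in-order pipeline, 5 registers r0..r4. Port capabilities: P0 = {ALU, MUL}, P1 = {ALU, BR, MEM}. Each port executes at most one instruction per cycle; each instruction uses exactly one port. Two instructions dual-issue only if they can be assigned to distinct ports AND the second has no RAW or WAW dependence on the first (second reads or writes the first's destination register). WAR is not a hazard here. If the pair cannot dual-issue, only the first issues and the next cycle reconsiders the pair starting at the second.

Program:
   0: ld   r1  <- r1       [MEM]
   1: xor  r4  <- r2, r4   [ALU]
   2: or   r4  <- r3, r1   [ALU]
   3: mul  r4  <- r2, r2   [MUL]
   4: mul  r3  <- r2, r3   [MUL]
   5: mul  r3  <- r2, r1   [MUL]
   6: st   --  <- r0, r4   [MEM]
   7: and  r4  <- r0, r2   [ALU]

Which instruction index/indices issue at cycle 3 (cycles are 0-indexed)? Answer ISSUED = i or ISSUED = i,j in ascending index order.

ISSUED = 4

c0: i0+i1 ld.MEM+xor.ALU  2-wide
c1: i2 or.ALU  WAW r4
c2: i3 mul.MUL  no-port MUL/MUL
c3: i4 mul.MUL  no-port MUL/MUL
c4: i5+i6 mul.MUL+st.MEM  2-wide
c5: i7 and.ALU  tail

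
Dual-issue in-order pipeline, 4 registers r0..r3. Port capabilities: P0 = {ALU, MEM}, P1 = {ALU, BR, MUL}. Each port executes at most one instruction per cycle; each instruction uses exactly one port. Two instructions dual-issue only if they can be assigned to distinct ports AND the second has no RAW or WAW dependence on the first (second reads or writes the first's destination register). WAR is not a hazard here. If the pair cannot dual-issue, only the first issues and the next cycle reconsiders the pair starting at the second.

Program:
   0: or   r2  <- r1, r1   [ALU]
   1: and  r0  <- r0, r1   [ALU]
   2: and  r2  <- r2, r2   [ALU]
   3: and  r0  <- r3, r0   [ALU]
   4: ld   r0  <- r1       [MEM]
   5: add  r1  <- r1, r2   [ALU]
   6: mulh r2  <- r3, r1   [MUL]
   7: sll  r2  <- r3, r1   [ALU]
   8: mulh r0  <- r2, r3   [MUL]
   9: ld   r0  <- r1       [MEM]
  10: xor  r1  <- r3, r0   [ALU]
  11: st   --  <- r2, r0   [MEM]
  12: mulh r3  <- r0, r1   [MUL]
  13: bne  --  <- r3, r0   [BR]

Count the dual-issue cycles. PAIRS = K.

0. or+and @i0,i1  | 2-wide
1. and+and @i2,i3  | 2-wide
2. ld+add @i4,i5  | 2-wide
3. mulh @i6  | WAW r2
4. sll @i7  | RAW r2
5. mulh @i8  | WAW r0
6. ld @i9  | RAW r0
7. xor+st @i10,i11  | 2-wide
8. mulh @i12  | no-port MUL/BR
9. bne @i13  | tail

PAIRS = 4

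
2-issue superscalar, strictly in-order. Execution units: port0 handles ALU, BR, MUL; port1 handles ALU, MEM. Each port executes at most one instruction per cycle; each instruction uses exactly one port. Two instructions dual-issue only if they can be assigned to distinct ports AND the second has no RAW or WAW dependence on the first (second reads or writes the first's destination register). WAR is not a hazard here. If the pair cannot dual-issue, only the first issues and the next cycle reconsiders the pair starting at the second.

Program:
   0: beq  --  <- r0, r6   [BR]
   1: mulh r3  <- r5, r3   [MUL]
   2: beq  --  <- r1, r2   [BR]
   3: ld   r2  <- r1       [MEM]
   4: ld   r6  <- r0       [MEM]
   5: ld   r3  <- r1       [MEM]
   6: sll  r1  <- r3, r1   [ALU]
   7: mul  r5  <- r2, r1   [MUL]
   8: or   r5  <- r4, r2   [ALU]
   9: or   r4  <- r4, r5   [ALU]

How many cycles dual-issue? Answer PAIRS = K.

PAIRS = 1

0. beq.BR @i0  | no-port BR/MUL
1. mulh.MUL @i1  | no-port MUL/BR
2. beq.BR ld.MEM @i2&i3  | dual
3. ld.MEM @i4  | no-port MEM/MEM
4. ld.MEM @i5  | RAW r3
5. sll.ALU @i6  | RAW r1
6. mul.MUL @i7  | WAW r5
7. or.ALU @i8  | RAW r5
8. or.ALU @i9  | tail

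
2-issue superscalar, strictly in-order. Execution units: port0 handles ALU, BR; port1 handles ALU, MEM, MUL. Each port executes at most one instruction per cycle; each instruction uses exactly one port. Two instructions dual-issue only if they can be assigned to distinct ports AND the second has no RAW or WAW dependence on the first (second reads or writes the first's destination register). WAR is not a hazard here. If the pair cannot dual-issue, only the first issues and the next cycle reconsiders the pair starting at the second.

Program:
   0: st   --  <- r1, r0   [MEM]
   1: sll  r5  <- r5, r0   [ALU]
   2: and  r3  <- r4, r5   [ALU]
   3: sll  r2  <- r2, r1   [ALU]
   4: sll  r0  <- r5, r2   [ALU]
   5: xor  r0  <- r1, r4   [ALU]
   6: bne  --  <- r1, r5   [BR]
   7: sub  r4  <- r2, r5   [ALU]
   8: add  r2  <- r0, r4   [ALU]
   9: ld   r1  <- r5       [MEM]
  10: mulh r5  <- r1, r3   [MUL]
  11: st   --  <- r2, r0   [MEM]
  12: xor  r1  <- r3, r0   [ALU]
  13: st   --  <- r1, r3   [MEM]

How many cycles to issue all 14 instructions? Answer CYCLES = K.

t=0 i0+i1:st.MEM;sll.ALU ; dual
t=1 i2+i3:and.ALU;sll.ALU ; dual
t=2 i4:sll.ALU ; WAW r0
t=3 i5+i6:xor.ALU;bne.BR ; dual
t=4 i7:sub.ALU ; RAW r4
t=5 i8+i9:add.ALU;ld.MEM ; dual
t=6 i10:mulh.MUL ; no-port MUL/MEM
t=7 i11+i12:st.MEM;xor.ALU ; dual
t=8 i13:st.MEM ; tail

CYCLES = 9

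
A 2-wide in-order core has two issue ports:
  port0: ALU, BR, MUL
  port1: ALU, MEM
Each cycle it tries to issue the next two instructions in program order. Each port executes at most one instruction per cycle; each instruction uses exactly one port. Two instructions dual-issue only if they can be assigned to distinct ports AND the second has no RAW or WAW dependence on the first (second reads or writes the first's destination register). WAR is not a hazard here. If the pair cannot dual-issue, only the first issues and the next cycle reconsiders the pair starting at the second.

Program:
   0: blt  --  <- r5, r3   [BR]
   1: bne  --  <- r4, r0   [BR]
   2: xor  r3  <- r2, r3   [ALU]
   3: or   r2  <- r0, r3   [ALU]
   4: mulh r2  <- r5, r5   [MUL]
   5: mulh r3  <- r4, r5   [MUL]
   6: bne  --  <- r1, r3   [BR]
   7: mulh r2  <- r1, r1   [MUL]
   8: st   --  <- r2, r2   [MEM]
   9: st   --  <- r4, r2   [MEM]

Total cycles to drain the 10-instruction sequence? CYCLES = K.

#0 head=0: blt.BR i0 no-port BR/BR
#1 head=1: bne.BR;xor.ALU i1+i2 pair
#2 head=3: or.ALU i3 WAW r2
#3 head=4: mulh.MUL i4 no-port MUL/MUL
#4 head=5: mulh.MUL i5 no-port MUL/BR
#5 head=6: bne.BR i6 no-port BR/MUL
#6 head=7: mulh.MUL i7 RAW r2
#7 head=8: st.MEM i8 no-port MEM/MEM
#8 head=9: st.MEM i9 tail

CYCLES = 9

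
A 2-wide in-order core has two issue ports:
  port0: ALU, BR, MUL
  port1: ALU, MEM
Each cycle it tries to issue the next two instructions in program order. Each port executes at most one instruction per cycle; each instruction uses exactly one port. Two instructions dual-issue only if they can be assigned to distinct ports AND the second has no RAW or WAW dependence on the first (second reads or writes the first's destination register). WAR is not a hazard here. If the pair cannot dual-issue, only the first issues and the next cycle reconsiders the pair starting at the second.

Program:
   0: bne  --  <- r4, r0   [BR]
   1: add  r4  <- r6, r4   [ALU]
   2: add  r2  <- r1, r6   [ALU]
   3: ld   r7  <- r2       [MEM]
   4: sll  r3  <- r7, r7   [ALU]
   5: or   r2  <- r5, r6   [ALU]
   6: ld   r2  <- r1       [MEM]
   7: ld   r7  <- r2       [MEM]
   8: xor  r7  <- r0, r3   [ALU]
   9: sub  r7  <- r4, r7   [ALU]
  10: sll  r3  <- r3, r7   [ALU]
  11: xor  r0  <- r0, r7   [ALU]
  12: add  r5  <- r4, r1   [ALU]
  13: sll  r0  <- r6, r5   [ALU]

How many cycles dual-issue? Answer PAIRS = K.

PAIRS = 3

0. bne;add @i0+i1  | 2-wide
1. add @i2  | RAW r2
2. ld @i3  | RAW r7
3. sll;or @i4+i5  | 2-wide
4. ld @i6  | no-port MEM/MEM
5. ld @i7  | WAW r7
6. xor @i8  | RAW+WAW r7
7. sub @i9  | RAW r7
8. sll;xor @i10+i11  | 2-wide
9. add @i12  | RAW r5
10. sll @i13  | tail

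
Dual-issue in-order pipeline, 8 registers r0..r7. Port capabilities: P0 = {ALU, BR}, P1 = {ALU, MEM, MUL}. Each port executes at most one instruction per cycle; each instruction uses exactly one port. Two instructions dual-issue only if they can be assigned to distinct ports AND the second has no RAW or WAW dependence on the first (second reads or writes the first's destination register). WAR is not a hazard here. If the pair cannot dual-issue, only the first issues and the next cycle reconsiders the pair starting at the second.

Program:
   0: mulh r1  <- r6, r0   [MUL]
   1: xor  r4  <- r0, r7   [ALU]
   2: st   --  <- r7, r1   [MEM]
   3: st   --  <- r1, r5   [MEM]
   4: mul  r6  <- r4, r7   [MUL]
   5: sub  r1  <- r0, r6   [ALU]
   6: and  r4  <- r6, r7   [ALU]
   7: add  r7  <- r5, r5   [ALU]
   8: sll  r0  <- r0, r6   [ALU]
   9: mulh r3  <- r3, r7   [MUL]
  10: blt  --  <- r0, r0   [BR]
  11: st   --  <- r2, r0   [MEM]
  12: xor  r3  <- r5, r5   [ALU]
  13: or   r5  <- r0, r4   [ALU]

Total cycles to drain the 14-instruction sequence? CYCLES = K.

CYCLES = 9

c0: i0,i1 mulh.MUL xor.ALU  dual
c1: i2 st.MEM  no-port MEM/MEM
c2: i3 st.MEM  no-port MEM/MUL
c3: i4 mul.MUL  RAW r6
c4: i5,i6 sub.ALU and.ALU  dual
c5: i7,i8 add.ALU sll.ALU  dual
c6: i9,i10 mulh.MUL blt.BR  dual
c7: i11,i12 st.MEM xor.ALU  dual
c8: i13 or.ALU  tail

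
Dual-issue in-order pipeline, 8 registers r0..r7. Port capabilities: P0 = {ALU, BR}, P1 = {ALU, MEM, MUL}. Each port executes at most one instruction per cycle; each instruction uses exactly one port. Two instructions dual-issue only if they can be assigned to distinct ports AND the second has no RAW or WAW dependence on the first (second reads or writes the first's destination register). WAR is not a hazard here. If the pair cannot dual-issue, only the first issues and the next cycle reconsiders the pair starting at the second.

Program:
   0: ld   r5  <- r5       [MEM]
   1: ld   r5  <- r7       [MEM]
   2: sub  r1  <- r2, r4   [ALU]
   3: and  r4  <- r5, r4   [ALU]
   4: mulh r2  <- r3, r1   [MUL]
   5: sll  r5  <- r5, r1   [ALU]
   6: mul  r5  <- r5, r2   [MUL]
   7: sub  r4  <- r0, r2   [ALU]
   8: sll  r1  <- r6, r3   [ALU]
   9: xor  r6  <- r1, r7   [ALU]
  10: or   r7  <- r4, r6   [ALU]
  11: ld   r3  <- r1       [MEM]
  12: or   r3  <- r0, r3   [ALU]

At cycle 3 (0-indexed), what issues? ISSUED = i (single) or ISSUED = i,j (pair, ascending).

c0: i0 ld.MEM  no-port MEM/MEM
c1: i1+i2 ld.MEM/sub.ALU  pair
c2: i3+i4 and.ALU/mulh.MUL  pair
c3: i5 sll.ALU  RAW+WAW r5
c4: i6+i7 mul.MUL/sub.ALU  pair
c5: i8 sll.ALU  RAW r1
c6: i9 xor.ALU  RAW r6
c7: i10+i11 or.ALU/ld.MEM  pair
c8: i12 or.ALU  tail

ISSUED = 5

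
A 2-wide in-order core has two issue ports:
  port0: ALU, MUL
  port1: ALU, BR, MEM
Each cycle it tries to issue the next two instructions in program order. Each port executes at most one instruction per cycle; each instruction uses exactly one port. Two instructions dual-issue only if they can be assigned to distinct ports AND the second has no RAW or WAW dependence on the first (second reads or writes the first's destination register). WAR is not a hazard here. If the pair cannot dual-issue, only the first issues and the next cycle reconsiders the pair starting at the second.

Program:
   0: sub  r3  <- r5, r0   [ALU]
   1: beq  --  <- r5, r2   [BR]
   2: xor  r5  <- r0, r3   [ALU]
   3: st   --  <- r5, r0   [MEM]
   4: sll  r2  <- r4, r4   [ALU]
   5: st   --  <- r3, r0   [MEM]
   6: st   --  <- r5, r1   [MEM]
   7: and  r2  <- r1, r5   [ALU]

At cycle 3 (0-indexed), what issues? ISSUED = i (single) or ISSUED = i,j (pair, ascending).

ISSUED = 5

c0: i0/i1 sub.ALU+beq.BR  2-wide
c1: i2 xor.ALU  RAW r5
c2: i3/i4 st.MEM+sll.ALU  2-wide
c3: i5 st.MEM  no-port MEM/MEM
c4: i6/i7 st.MEM+and.ALU  2-wide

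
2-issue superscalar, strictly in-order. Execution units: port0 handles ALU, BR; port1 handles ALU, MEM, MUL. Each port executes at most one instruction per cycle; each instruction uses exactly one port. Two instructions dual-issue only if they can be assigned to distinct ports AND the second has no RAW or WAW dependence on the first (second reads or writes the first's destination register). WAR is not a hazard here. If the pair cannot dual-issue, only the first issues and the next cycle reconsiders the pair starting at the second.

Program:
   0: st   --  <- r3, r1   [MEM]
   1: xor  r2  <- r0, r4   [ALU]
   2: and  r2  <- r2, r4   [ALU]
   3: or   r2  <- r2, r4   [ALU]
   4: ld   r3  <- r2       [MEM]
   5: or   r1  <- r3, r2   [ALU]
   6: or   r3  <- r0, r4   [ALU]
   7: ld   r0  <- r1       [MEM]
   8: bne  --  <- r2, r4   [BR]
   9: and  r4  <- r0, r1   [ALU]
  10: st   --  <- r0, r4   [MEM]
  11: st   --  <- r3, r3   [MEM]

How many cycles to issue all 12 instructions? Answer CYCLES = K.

t=0 i0&i1:st xor ; pair
t=1 i2:and ; RAW+WAW r2
t=2 i3:or ; RAW r2
t=3 i4:ld ; RAW r3
t=4 i5&i6:or or ; pair
t=5 i7&i8:ld bne ; pair
t=6 i9:and ; RAW r4
t=7 i10:st ; no-port MEM/MEM
t=8 i11:st ; tail

CYCLES = 9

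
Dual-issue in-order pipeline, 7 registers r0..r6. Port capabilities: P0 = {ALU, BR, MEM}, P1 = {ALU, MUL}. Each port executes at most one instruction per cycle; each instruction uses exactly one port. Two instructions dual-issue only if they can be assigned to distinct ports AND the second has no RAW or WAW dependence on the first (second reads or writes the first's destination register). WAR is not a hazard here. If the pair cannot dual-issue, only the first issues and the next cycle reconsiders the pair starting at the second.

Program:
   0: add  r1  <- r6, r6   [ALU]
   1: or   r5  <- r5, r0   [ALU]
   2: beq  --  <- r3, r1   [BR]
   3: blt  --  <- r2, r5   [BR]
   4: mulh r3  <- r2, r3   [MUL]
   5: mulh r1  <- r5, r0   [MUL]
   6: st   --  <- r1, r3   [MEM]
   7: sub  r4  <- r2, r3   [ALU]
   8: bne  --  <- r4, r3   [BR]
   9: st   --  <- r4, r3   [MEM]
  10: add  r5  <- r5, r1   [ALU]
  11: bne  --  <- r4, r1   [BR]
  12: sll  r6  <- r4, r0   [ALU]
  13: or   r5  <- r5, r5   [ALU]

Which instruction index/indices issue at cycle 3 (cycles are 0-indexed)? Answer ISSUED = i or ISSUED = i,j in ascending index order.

#0 head=0: add.ALU;or.ALU i0+i1 2-wide
#1 head=2: beq.BR i2 no-port BR/BR
#2 head=3: blt.BR;mulh.MUL i3+i4 2-wide
#3 head=5: mulh.MUL i5 RAW r1
#4 head=6: st.MEM;sub.ALU i6+i7 2-wide
#5 head=8: bne.BR i8 no-port BR/MEM
#6 head=9: st.MEM;add.ALU i9+i10 2-wide
#7 head=11: bne.BR;sll.ALU i11+i12 2-wide
#8 head=13: or.ALU i13 tail

ISSUED = 5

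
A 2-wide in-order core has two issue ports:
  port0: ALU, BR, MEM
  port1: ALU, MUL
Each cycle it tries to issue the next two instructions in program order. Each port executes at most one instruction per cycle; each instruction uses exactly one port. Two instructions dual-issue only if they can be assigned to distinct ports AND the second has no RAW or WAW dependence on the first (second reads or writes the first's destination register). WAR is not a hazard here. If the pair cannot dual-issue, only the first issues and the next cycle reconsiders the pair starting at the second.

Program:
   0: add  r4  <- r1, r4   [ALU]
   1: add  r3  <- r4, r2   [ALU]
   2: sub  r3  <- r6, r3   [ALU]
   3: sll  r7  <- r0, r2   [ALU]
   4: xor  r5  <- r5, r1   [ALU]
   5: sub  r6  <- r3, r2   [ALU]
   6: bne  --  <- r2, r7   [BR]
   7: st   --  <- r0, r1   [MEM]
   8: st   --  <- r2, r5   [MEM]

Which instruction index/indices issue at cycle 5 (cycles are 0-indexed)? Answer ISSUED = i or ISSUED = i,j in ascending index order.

ISSUED = 7

#0 head=0: add.ALU i0 RAW r4
#1 head=1: add.ALU i1 RAW+WAW r3
#2 head=2: sub.ALU/sll.ALU i2+i3 2-wide
#3 head=4: xor.ALU/sub.ALU i4+i5 2-wide
#4 head=6: bne.BR i6 no-port BR/MEM
#5 head=7: st.MEM i7 no-port MEM/MEM
#6 head=8: st.MEM i8 tail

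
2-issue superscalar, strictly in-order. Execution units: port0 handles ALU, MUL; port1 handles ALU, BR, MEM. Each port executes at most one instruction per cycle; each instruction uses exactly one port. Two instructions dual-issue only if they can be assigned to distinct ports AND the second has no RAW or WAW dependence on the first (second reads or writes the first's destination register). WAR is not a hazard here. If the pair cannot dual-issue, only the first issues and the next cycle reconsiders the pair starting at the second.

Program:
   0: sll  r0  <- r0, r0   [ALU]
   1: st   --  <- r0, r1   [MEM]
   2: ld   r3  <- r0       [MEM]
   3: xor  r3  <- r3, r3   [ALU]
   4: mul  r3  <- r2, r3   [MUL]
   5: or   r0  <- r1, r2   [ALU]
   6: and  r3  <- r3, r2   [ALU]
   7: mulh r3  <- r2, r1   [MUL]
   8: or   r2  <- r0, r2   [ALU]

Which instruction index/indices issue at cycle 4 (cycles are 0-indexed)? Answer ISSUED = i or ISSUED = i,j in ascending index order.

t=0 i0:sll ; RAW r0
t=1 i1:st ; no-port MEM/MEM
t=2 i2:ld ; RAW+WAW r3
t=3 i3:xor ; RAW+WAW r3
t=4 i4/i5:mul or ; 2-wide
t=5 i6:and ; WAW r3
t=6 i7/i8:mulh or ; 2-wide

ISSUED = 4,5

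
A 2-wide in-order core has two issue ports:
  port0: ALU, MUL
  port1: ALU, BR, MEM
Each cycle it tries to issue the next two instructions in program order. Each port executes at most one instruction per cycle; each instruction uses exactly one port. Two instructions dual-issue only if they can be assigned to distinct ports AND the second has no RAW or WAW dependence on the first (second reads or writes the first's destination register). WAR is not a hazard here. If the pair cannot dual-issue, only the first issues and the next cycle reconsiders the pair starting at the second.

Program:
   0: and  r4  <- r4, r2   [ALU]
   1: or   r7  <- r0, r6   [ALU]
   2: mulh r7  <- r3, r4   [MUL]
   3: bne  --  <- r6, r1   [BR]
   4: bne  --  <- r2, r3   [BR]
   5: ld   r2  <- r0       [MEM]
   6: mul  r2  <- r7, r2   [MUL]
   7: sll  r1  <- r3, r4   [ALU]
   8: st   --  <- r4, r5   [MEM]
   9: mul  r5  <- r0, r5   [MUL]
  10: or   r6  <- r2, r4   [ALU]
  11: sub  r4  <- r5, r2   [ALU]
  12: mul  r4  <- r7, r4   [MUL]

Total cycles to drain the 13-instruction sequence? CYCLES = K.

t=0 i0,i1:and;or ; dual
t=1 i2,i3:mulh;bne ; dual
t=2 i4:bne ; no-port BR/MEM
t=3 i5:ld ; RAW+WAW r2
t=4 i6,i7:mul;sll ; dual
t=5 i8,i9:st;mul ; dual
t=6 i10,i11:or;sub ; dual
t=7 i12:mul ; tail

CYCLES = 8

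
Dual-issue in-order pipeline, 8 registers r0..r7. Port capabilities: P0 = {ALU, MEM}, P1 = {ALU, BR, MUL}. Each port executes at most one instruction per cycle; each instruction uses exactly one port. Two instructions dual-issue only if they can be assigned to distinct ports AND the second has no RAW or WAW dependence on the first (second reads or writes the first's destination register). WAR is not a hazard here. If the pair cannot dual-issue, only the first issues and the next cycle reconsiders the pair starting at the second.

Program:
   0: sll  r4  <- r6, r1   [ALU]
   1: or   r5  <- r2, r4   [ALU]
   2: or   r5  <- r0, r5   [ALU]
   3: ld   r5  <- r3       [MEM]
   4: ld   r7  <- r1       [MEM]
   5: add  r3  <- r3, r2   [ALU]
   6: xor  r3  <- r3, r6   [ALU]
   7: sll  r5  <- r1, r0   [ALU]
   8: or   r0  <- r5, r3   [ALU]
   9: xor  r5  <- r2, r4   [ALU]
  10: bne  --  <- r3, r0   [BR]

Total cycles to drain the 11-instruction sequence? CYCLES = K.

#0 head=0: sll.ALU i0 RAW r4
#1 head=1: or.ALU i1 RAW+WAW r5
#2 head=2: or.ALU i2 WAW r5
#3 head=3: ld.MEM i3 no-port MEM/MEM
#4 head=4: ld.MEM add.ALU i4/i5 dual
#5 head=6: xor.ALU sll.ALU i6/i7 dual
#6 head=8: or.ALU xor.ALU i8/i9 dual
#7 head=10: bne.BR i10 tail

CYCLES = 8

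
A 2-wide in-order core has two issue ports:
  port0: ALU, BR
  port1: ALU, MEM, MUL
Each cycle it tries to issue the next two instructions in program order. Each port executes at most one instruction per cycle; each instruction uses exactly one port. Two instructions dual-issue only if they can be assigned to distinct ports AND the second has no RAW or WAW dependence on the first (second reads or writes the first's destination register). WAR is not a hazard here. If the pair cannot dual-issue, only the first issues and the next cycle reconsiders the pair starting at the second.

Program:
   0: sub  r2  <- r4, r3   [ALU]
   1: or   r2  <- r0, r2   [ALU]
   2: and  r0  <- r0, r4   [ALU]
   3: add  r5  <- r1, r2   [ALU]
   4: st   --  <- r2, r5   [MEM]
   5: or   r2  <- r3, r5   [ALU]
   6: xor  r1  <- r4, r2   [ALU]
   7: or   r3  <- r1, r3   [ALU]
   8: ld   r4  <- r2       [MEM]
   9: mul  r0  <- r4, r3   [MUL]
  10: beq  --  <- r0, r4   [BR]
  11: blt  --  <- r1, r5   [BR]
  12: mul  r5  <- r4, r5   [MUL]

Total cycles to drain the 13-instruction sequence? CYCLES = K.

  cy0 -> i0 (sub.ALU) RAW+WAW r2
  cy1 -> i1&i2 (or.ALU;and.ALU) pair
  cy2 -> i3 (add.ALU) RAW r5
  cy3 -> i4&i5 (st.MEM;or.ALU) pair
  cy4 -> i6 (xor.ALU) RAW r1
  cy5 -> i7&i8 (or.ALU;ld.MEM) pair
  cy6 -> i9 (mul.MUL) RAW r0
  cy7 -> i10 (beq.BR) no-port BR/BR
  cy8 -> i11&i12 (blt.BR;mul.MUL) pair

CYCLES = 9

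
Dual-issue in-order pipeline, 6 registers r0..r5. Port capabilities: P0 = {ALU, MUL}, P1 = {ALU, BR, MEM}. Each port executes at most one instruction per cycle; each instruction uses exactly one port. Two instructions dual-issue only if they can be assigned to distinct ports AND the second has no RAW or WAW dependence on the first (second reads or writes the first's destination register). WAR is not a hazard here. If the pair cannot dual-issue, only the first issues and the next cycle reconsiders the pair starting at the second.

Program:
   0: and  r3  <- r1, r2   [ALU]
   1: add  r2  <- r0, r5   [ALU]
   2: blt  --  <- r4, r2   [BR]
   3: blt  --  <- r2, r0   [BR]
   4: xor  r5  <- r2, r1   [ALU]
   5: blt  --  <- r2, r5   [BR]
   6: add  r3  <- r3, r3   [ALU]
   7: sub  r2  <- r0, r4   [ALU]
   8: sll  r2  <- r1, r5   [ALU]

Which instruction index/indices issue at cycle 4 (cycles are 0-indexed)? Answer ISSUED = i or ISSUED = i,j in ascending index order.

c0: i0/i1 and.ALU/add.ALU  pair
c1: i2 blt.BR  no-port BR/BR
c2: i3/i4 blt.BR/xor.ALU  pair
c3: i5/i6 blt.BR/add.ALU  pair
c4: i7 sub.ALU  WAW r2
c5: i8 sll.ALU  tail

ISSUED = 7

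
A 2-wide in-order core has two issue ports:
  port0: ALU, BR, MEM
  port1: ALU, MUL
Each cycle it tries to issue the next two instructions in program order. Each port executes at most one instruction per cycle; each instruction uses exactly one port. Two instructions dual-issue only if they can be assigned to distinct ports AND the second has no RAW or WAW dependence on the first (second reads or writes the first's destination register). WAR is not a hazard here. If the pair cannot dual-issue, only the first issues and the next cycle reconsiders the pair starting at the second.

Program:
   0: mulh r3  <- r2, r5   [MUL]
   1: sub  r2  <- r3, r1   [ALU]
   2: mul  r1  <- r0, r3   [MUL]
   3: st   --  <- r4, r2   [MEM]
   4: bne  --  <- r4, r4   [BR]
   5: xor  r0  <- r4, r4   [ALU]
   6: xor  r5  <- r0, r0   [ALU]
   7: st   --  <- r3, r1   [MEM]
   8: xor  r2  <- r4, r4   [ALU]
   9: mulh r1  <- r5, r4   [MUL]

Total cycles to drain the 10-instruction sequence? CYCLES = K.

t=0 i0:mulh.MUL ; RAW r3
t=1 i1/i2:sub.ALU;mul.MUL ; dual
t=2 i3:st.MEM ; no-port MEM/BR
t=3 i4/i5:bne.BR;xor.ALU ; dual
t=4 i6/i7:xor.ALU;st.MEM ; dual
t=5 i8/i9:xor.ALU;mulh.MUL ; dual

CYCLES = 6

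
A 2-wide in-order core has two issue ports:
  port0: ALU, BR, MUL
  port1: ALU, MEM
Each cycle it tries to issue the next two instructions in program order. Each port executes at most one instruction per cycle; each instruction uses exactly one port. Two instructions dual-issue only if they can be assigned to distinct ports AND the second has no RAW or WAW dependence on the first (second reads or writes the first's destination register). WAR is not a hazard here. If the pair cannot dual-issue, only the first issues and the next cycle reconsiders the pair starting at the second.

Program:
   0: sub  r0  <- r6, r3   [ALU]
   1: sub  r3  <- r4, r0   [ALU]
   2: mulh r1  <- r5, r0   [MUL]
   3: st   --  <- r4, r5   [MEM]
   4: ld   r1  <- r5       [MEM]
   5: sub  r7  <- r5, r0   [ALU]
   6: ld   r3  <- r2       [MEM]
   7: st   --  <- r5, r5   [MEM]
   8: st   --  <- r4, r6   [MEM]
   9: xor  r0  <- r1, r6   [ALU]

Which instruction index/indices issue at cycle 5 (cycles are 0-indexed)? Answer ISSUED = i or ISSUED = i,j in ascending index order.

ISSUED = 7

0. sub @i0  | RAW r0
1. sub+mulh @i1,i2  | 2-wide
2. st @i3  | no-port MEM/MEM
3. ld+sub @i4,i5  | 2-wide
4. ld @i6  | no-port MEM/MEM
5. st @i7  | no-port MEM/MEM
6. st+xor @i8,i9  | 2-wide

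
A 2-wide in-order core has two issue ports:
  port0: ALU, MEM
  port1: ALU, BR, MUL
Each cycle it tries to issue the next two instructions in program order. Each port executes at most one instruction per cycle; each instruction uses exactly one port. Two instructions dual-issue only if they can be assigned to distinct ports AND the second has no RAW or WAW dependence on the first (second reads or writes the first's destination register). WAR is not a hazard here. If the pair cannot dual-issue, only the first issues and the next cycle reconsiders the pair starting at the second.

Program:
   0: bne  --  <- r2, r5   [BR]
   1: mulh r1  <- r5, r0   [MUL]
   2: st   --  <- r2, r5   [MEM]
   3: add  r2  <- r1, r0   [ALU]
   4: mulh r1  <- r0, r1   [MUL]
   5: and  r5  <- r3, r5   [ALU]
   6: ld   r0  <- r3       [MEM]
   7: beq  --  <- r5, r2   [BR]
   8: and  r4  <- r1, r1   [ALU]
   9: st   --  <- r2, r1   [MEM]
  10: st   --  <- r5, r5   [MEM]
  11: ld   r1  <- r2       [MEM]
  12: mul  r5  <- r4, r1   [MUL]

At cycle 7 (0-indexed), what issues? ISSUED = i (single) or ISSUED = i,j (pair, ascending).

ISSUED = 11

#0 head=0: bne i0 no-port BR/MUL
#1 head=1: mulh+st i1+i2 pair
#2 head=3: add+mulh i3+i4 pair
#3 head=5: and+ld i5+i6 pair
#4 head=7: beq+and i7+i8 pair
#5 head=9: st i9 no-port MEM/MEM
#6 head=10: st i10 no-port MEM/MEM
#7 head=11: ld i11 RAW r1
#8 head=12: mul i12 tail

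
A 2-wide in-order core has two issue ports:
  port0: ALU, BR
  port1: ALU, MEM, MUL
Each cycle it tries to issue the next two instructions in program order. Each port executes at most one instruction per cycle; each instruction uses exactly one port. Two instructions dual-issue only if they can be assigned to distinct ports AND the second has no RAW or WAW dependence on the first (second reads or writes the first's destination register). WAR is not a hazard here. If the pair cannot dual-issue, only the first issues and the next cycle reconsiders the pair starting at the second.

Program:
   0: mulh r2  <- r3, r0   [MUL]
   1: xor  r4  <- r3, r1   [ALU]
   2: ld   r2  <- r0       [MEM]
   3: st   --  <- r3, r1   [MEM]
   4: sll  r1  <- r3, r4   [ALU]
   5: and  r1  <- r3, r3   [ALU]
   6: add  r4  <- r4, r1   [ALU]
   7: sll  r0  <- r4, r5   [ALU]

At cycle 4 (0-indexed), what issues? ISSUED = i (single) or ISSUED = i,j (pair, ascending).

[0] i0&i1  mulh/xor  -- 2-wide
[1] i2  ld  -- no-port MEM/MEM
[2] i3&i4  st/sll  -- 2-wide
[3] i5  and  -- RAW r1
[4] i6  add  -- RAW r4
[5] i7  sll  -- tail

ISSUED = 6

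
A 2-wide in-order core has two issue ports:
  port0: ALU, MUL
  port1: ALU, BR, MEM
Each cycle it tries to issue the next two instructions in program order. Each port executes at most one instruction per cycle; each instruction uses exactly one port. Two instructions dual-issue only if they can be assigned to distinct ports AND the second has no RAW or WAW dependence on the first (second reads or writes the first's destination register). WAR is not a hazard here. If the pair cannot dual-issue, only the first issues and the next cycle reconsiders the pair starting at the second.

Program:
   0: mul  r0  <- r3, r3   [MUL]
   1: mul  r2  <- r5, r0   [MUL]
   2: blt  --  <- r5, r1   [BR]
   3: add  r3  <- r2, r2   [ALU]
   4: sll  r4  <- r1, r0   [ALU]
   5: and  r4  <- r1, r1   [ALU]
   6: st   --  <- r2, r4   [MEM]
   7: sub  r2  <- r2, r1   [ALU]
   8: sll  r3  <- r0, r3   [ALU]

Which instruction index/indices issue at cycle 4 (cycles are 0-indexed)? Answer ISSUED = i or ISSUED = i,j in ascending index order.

t=0 i0:mul ; no-port MUL/MUL
t=1 i1,i2:mul/blt ; pair
t=2 i3,i4:add/sll ; pair
t=3 i5:and ; RAW r4
t=4 i6,i7:st/sub ; pair
t=5 i8:sll ; tail

ISSUED = 6,7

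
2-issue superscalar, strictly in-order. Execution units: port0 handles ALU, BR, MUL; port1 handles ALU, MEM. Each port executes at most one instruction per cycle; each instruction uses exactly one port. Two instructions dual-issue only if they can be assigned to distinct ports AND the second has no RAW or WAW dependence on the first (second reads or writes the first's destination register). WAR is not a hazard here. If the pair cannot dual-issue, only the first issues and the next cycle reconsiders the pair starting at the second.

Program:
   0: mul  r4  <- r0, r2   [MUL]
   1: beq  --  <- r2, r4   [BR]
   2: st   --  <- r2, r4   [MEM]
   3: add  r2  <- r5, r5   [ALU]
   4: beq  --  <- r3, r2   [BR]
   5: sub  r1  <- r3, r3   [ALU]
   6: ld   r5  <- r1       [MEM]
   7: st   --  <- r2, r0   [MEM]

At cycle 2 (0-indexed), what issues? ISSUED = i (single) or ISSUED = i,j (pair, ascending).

ISSUED = 3

#0 head=0: mul i0 no-port MUL/BR
#1 head=1: beq;st i1,i2 dual
#2 head=3: add i3 RAW r2
#3 head=4: beq;sub i4,i5 dual
#4 head=6: ld i6 no-port MEM/MEM
#5 head=7: st i7 tail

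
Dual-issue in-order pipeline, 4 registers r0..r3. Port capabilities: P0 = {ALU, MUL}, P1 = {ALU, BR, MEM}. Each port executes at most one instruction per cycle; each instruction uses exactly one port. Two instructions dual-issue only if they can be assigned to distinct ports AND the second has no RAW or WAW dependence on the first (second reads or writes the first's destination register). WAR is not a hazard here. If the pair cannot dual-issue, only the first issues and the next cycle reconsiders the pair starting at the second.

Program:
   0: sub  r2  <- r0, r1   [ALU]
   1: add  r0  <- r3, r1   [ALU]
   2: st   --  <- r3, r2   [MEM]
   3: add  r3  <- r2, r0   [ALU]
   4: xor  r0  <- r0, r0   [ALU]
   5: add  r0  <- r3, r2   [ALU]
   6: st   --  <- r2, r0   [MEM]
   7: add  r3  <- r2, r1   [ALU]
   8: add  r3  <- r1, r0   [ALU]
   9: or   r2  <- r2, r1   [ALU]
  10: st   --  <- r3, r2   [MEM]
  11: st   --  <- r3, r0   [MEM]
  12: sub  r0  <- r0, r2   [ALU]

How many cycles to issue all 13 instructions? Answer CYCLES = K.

[0] i0,i1  sub.ALU/add.ALU  -- dual
[1] i2,i3  st.MEM/add.ALU  -- dual
[2] i4  xor.ALU  -- WAW r0
[3] i5  add.ALU  -- RAW r0
[4] i6,i7  st.MEM/add.ALU  -- dual
[5] i8,i9  add.ALU/or.ALU  -- dual
[6] i10  st.MEM  -- no-port MEM/MEM
[7] i11,i12  st.MEM/sub.ALU  -- dual

CYCLES = 8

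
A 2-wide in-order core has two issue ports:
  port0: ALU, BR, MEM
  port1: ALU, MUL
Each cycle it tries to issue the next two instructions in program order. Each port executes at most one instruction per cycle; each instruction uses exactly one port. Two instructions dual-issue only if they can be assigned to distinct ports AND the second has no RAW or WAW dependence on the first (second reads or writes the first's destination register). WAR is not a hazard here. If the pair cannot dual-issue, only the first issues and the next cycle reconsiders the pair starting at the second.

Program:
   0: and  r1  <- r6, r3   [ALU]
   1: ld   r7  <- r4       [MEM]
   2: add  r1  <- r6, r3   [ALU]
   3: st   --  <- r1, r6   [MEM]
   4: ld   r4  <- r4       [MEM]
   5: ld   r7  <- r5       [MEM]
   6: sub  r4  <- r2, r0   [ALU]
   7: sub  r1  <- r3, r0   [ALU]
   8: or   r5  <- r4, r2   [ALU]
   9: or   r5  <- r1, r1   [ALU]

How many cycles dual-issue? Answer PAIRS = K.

PAIRS = 3

t=0 i0&i1:and.ALU/ld.MEM ; 2-wide
t=1 i2:add.ALU ; RAW r1
t=2 i3:st.MEM ; no-port MEM/MEM
t=3 i4:ld.MEM ; no-port MEM/MEM
t=4 i5&i6:ld.MEM/sub.ALU ; 2-wide
t=5 i7&i8:sub.ALU/or.ALU ; 2-wide
t=6 i9:or.ALU ; tail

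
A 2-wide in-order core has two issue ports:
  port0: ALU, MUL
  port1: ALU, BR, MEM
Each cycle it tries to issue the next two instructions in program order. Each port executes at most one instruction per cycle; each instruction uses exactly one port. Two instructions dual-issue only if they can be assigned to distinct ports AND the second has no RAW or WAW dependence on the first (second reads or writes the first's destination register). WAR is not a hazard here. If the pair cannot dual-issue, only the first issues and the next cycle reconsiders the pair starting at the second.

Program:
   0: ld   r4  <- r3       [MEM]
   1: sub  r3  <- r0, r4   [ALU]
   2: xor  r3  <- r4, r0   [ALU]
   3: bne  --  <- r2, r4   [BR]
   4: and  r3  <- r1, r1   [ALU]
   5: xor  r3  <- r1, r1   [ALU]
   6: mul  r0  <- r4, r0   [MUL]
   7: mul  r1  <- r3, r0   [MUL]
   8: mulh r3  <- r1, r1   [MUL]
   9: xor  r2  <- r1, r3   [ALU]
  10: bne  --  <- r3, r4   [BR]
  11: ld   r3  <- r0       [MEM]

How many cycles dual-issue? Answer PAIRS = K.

PAIRS = 3

0. ld @i0  | RAW r4
1. sub @i1  | WAW r3
2. xor;bne @i2/i3  | pair
3. and @i4  | WAW r3
4. xor;mul @i5/i6  | pair
5. mul @i7  | no-port MUL/MUL
6. mulh @i8  | RAW r3
7. xor;bne @i9/i10  | pair
8. ld @i11  | tail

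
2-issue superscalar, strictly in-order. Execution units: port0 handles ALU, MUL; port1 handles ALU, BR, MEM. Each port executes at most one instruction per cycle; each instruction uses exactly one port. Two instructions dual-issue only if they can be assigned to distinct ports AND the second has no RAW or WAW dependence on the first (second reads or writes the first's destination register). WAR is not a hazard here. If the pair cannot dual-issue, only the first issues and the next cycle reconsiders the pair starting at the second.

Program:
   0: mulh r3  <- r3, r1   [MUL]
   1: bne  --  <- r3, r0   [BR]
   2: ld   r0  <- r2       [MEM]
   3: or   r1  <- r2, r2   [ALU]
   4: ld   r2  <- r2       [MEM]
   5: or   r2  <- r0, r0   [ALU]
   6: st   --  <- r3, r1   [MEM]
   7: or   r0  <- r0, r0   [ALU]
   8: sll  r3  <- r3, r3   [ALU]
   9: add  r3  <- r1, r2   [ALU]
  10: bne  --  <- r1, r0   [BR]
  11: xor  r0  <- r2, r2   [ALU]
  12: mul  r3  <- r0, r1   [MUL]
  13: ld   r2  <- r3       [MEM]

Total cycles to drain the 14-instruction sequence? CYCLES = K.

CYCLES = 10

t=0 i0:mulh.MUL ; RAW r3
t=1 i1:bne.BR ; no-port BR/MEM
t=2 i2&i3:ld.MEM;or.ALU ; dual
t=3 i4:ld.MEM ; WAW r2
t=4 i5&i6:or.ALU;st.MEM ; dual
t=5 i7&i8:or.ALU;sll.ALU ; dual
t=6 i9&i10:add.ALU;bne.BR ; dual
t=7 i11:xor.ALU ; RAW r0
t=8 i12:mul.MUL ; RAW r3
t=9 i13:ld.MEM ; tail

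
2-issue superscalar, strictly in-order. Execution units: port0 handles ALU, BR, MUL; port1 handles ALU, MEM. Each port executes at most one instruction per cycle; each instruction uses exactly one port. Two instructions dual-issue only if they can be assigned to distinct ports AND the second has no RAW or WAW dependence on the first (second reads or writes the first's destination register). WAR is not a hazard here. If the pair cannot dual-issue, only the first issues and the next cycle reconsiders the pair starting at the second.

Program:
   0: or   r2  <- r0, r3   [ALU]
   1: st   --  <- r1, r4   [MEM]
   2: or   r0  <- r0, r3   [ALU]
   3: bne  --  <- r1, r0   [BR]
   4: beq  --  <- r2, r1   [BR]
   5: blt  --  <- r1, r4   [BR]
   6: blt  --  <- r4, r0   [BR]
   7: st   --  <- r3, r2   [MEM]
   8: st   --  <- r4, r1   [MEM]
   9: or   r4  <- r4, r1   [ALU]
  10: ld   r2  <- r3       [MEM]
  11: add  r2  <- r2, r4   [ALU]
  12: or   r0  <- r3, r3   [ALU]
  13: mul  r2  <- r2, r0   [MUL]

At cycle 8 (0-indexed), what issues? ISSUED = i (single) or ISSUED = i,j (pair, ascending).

ISSUED = 11,12

t=0 i0,i1:or.ALU/st.MEM ; pair
t=1 i2:or.ALU ; RAW r0
t=2 i3:bne.BR ; no-port BR/BR
t=3 i4:beq.BR ; no-port BR/BR
t=4 i5:blt.BR ; no-port BR/BR
t=5 i6,i7:blt.BR/st.MEM ; pair
t=6 i8,i9:st.MEM/or.ALU ; pair
t=7 i10:ld.MEM ; RAW+WAW r2
t=8 i11,i12:add.ALU/or.ALU ; pair
t=9 i13:mul.MUL ; tail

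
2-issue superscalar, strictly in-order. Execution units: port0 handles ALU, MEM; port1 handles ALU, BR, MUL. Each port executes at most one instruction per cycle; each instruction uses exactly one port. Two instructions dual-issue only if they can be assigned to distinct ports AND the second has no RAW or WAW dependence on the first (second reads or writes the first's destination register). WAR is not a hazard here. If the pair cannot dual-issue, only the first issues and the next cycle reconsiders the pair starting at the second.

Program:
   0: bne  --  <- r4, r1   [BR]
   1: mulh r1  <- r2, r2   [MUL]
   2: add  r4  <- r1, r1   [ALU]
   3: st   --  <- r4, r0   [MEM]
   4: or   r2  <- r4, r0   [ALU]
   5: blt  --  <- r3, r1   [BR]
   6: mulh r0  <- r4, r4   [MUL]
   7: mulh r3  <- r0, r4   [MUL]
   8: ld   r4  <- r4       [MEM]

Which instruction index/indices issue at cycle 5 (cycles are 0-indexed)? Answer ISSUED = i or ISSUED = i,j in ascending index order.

ISSUED = 6

  cy0 -> i0 (bne.BR) no-port BR/MUL
  cy1 -> i1 (mulh.MUL) RAW r1
  cy2 -> i2 (add.ALU) RAW r4
  cy3 -> i3/i4 (st.MEM/or.ALU) dual
  cy4 -> i5 (blt.BR) no-port BR/MUL
  cy5 -> i6 (mulh.MUL) no-port MUL/MUL
  cy6 -> i7/i8 (mulh.MUL/ld.MEM) dual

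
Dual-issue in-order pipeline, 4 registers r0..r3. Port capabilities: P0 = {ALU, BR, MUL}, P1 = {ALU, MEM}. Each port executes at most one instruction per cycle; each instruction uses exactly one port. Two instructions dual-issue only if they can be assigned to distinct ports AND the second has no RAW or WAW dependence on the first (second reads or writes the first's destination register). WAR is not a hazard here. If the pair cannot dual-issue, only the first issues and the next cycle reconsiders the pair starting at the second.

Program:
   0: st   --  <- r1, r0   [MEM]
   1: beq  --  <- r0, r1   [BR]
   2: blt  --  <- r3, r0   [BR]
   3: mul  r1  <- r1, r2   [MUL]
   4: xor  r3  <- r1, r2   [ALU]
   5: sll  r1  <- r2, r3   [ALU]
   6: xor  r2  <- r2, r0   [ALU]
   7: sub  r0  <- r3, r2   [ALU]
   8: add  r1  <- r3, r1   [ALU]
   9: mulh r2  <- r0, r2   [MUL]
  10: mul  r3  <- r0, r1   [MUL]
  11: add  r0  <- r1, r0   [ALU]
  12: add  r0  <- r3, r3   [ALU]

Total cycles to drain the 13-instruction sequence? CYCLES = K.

CYCLES = 9

#0 head=0: st.MEM beq.BR i0/i1 pair
#1 head=2: blt.BR i2 no-port BR/MUL
#2 head=3: mul.MUL i3 RAW r1
#3 head=4: xor.ALU i4 RAW r3
#4 head=5: sll.ALU xor.ALU i5/i6 pair
#5 head=7: sub.ALU add.ALU i7/i8 pair
#6 head=9: mulh.MUL i9 no-port MUL/MUL
#7 head=10: mul.MUL add.ALU i10/i11 pair
#8 head=12: add.ALU i12 tail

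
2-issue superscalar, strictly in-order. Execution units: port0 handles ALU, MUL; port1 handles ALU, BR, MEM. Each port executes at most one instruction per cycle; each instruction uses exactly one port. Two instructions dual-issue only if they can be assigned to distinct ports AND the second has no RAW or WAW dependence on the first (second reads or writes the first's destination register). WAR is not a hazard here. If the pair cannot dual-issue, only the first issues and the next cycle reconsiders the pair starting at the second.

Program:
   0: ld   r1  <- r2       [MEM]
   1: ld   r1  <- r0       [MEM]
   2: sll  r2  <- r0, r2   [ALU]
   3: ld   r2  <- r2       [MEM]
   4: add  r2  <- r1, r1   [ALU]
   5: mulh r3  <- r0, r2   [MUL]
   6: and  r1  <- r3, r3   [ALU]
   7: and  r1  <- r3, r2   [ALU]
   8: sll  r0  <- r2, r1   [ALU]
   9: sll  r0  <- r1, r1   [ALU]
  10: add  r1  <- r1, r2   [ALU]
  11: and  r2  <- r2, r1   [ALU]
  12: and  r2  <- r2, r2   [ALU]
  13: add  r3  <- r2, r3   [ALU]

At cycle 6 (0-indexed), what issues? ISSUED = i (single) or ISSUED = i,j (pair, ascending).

0. ld.MEM @i0  | no-port MEM/MEM
1. ld.MEM/sll.ALU @i1&i2  | dual
2. ld.MEM @i3  | WAW r2
3. add.ALU @i4  | RAW r2
4. mulh.MUL @i5  | RAW r3
5. and.ALU @i6  | WAW r1
6. and.ALU @i7  | RAW r1
7. sll.ALU @i8  | WAW r0
8. sll.ALU/add.ALU @i9&i10  | dual
9. and.ALU @i11  | RAW+WAW r2
10. and.ALU @i12  | RAW r2
11. add.ALU @i13  | tail

ISSUED = 7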